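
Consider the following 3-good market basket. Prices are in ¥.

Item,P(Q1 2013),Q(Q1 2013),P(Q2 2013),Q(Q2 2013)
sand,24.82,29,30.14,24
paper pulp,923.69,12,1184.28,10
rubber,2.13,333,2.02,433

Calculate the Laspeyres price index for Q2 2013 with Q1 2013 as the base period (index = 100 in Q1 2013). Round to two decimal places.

Laspeyres price index uses base-period quantities as weights.
ΣP(Q2 2013)·Q(Q1 2013) = 30.14×29 + 1184.28×12 + 2.02×333 = 874.06 + 14211.36 + 672.66 = 15758.08
ΣP(Q1 2013)·Q(Q1 2013) = 24.82×29 + 923.69×12 + 2.13×333 = 719.78 + 11084.28 + 709.29 = 12513.35
Index = 15758.08 / 12513.35 × 100 = 125.9301

125.93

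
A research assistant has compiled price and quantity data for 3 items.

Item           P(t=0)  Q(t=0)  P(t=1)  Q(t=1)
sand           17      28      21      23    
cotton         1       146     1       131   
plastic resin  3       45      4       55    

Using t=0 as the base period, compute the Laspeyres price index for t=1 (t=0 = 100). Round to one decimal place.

Laspeyres price index uses base-period quantities as weights.
ΣP(t=1)·Q(t=0) = 21×28 + 1×146 + 4×45 = 588 + 146 + 180 = 914
ΣP(t=0)·Q(t=0) = 17×28 + 1×146 + 3×45 = 476 + 146 + 135 = 757
Index = 914 / 757 × 100 = 120.7398

120.7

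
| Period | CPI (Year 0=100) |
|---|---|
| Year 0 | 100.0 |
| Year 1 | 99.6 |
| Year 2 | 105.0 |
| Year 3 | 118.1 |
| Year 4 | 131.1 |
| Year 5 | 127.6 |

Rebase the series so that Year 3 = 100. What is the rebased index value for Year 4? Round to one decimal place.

111.0

Rebased(Year 4) = 131.1 / 118.1 × 100 = 111.0076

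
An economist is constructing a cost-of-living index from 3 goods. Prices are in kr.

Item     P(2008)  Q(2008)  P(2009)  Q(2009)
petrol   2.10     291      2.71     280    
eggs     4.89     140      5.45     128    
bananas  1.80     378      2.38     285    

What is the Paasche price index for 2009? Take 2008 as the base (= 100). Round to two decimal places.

Paasche price index uses current-period quantities as weights.
ΣP(2009)·Q(2009) = 2.71×280 + 5.45×128 + 2.38×285 = 758.8 + 697.6 + 678.3 = 2134.7
ΣP(2008)·Q(2009) = 2.10×280 + 4.89×128 + 1.80×285 = 588 + 625.92 + 513 = 1726.92
Index = 2134.7 / 1726.92 × 100 = 123.6131

123.61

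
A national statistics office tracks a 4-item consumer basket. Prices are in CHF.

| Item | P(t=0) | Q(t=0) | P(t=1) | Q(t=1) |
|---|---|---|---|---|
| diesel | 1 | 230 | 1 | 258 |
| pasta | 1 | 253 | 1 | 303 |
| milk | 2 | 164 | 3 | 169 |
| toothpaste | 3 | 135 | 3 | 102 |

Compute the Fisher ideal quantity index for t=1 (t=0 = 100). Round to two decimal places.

99.33

Laspeyres component (base-period weights):
ΣP(t=0)Q(t=1) = 1×258 + 1×303 + 2×169 + 3×102 = 258 + 303 + 338 + 306 = 1205
ΣP(t=0)Q(t=0) = 1×230 + 1×253 + 2×164 + 3×135 = 230 + 253 + 328 + 405 = 1216
L = 1205 / 1216 × 100 = 99.0954
Paasche component (current-period weights):
ΣP(t=1)Q(t=1) = 1×258 + 1×303 + 3×169 + 3×102 = 258 + 303 + 507 + 306 = 1374
ΣP(t=1)Q(t=0) = 1×230 + 1×253 + 3×164 + 3×135 = 230 + 253 + 492 + 405 = 1380
P = 1374 / 1380 × 100 = 99.5652
Fisher = √(L × P) = √(99.0954 × 99.5652) = 99.3300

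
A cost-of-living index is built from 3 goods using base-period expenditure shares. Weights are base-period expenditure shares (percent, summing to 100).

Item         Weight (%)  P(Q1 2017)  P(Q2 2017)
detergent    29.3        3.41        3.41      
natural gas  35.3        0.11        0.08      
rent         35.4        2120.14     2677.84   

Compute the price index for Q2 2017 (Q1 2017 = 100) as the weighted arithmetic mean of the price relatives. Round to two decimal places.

99.68

detergent: 29.3 × (3.41/3.41) = 29.3 × 1.000000 = 29.3000
natural gas: 35.3 × (0.08/0.11) = 35.3 × 0.727273 = 25.6727
rent: 35.4 × (2677.84/2120.14) = 35.4 × 1.263049 = 44.7119
Index = Σ wᵢ·(p₁ᵢ/p₀ᵢ) = 29.3000 + 25.6727 + 44.7119 = 99.6847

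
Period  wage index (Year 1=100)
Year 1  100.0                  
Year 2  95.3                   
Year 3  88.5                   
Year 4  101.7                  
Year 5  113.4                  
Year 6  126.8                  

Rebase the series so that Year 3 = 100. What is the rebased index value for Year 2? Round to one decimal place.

107.7

Rebased(Year 2) = 95.3 / 88.5 × 100 = 107.6836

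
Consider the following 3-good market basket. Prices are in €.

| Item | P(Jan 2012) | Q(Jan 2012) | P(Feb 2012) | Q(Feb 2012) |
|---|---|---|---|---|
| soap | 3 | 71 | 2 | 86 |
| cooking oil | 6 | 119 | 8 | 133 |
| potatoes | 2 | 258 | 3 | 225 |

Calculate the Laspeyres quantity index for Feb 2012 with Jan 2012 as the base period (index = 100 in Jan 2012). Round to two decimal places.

104.37

Laspeyres quantity index uses base-period prices as weights.
ΣP(Jan 2012)·Q(Feb 2012) = 3×86 + 6×133 + 2×225 = 258 + 798 + 450 = 1506
ΣP(Jan 2012)·Q(Jan 2012) = 3×71 + 6×119 + 2×258 = 213 + 714 + 516 = 1443
Index = 1506 / 1443 × 100 = 104.3659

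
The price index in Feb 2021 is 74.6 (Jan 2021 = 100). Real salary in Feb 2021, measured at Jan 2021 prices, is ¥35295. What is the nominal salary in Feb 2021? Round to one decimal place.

26330.1

Nominal = Real × (Index/100) = 35295 × (74.6/100)
        = 35295 × 0.746 = 26330.0700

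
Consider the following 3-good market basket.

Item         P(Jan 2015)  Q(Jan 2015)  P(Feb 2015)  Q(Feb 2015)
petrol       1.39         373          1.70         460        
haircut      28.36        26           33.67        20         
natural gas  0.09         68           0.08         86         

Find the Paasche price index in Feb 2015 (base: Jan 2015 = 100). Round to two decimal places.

Paasche price index uses current-period quantities as weights.
ΣP(Feb 2015)·Q(Feb 2015) = 1.70×460 + 33.67×20 + 0.08×86 = 782 + 673.4 + 6.88 = 1462.28
ΣP(Jan 2015)·Q(Feb 2015) = 1.39×460 + 28.36×20 + 0.09×86 = 639.4 + 567.2 + 7.74 = 1214.34
Index = 1462.28 / 1214.34 × 100 = 120.4177

120.42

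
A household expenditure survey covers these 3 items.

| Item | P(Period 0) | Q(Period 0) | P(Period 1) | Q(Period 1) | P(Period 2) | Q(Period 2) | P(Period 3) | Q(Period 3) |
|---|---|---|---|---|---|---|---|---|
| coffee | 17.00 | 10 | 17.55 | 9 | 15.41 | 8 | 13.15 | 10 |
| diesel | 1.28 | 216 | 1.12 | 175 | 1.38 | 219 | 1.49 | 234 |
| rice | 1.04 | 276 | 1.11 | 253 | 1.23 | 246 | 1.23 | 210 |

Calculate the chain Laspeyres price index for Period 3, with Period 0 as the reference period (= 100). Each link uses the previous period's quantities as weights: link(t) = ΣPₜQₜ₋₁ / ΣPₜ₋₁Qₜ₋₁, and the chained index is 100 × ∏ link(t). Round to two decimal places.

108.36

Link Period 0→Period 1:
ΣP(Period 1)Q(Period 0) = 17.55×10 + 1.12×216 + 1.11×276 = 175.5 + 241.92 + 306.36 = 723.78
ΣP(Period 0)Q(Period 0) = 17.00×10 + 1.28×216 + 1.04×276 = 170 + 276.48 + 287.04 = 733.52
link = 723.78/733.52 = 0.986722
Link Period 1→Period 2:
ΣP(Period 2)Q(Period 1) = 15.41×9 + 1.38×175 + 1.23×253 = 138.69 + 241.5 + 311.19 = 691.38
ΣP(Period 1)Q(Period 1) = 17.55×9 + 1.12×175 + 1.11×253 = 157.95 + 196 + 280.83 = 634.78
link = 691.38/634.78 = 1.089165
Link Period 2→Period 3:
ΣP(Period 3)Q(Period 2) = 13.15×8 + 1.49×219 + 1.23×246 = 105.2 + 326.31 + 302.58 = 734.09
ΣP(Period 2)Q(Period 2) = 15.41×8 + 1.38×219 + 1.23×246 = 123.28 + 302.22 + 302.58 = 728.08
link = 734.09/728.08 = 1.008255
Chained index = 100 × 0.986722 × 1.089165 × 1.008255 = 108.3574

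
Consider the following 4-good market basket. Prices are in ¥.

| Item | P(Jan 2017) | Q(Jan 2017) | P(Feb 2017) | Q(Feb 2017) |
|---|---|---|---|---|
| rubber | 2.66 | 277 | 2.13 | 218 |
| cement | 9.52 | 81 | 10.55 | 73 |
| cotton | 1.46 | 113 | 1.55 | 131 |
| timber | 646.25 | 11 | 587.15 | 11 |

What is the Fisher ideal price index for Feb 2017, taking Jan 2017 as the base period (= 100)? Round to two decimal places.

Laspeyres component (base-period weights):
ΣP(Feb 2017)Q(Jan 2017) = 2.13×277 + 10.55×81 + 1.55×113 + 587.15×11 = 590.01 + 854.55 + 175.15 + 6458.65 = 8078.36
ΣP(Jan 2017)Q(Jan 2017) = 2.66×277 + 9.52×81 + 1.46×113 + 646.25×11 = 736.82 + 771.12 + 164.98 + 7108.75 = 8781.67
L = 8078.36 / 8781.67 × 100 = 91.9912
Paasche component (current-period weights):
ΣP(Feb 2017)Q(Feb 2017) = 2.13×218 + 10.55×73 + 1.55×131 + 587.15×11 = 464.34 + 770.15 + 203.05 + 6458.65 = 7896.19
ΣP(Jan 2017)Q(Feb 2017) = 2.66×218 + 9.52×73 + 1.46×131 + 646.25×11 = 579.88 + 694.96 + 191.26 + 7108.75 = 8574.85
P = 7896.19 / 8574.85 × 100 = 92.0855
Fisher = √(L × P) = √(91.9912 × 92.0855) = 92.0383

92.04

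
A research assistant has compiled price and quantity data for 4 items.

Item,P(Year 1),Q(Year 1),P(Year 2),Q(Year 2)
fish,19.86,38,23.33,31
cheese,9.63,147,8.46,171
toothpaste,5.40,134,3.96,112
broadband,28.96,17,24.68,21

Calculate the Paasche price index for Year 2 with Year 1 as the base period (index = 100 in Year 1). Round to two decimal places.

Paasche price index uses current-period quantities as weights.
ΣP(Year 2)·Q(Year 2) = 23.33×31 + 8.46×171 + 3.96×112 + 24.68×21 = 723.23 + 1446.66 + 443.52 + 518.28 = 3131.69
ΣP(Year 1)·Q(Year 2) = 19.86×31 + 9.63×171 + 5.40×112 + 28.96×21 = 615.66 + 1646.73 + 604.8 + 608.16 = 3475.35
Index = 3131.69 / 3475.35 × 100 = 90.1115

90.11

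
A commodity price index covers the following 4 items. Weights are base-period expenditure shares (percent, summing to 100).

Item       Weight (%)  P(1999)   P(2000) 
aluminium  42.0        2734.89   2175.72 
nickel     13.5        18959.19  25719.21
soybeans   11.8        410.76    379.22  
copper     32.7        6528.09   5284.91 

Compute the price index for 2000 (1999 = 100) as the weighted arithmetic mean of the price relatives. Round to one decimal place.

aluminium: 42.0 × (2175.72/2734.89) = 42.0 × 0.795542 = 33.4128
nickel: 13.5 × (25719.21/18959.19) = 13.5 × 1.356556 = 18.3135
soybeans: 11.8 × (379.22/410.76) = 11.8 × 0.923216 = 10.8939
copper: 32.7 × (5284.91/6528.09) = 32.7 × 0.809565 = 26.4728
Index = Σ wᵢ·(p₁ᵢ/p₀ᵢ) = 33.4128 + 18.3135 + 10.8939 + 26.4728 = 89.0930

89.1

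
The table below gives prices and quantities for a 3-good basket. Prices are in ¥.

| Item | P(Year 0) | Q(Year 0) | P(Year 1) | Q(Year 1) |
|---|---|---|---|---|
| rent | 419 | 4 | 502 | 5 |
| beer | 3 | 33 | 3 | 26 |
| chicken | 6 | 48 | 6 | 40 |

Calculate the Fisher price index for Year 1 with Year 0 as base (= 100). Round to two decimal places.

Laspeyres component (base-period weights):
ΣP(Year 1)Q(Year 0) = 502×4 + 3×33 + 6×48 = 2008 + 99 + 288 = 2395
ΣP(Year 0)Q(Year 0) = 419×4 + 3×33 + 6×48 = 1676 + 99 + 288 = 2063
L = 2395 / 2063 × 100 = 116.0931
Paasche component (current-period weights):
ΣP(Year 1)Q(Year 1) = 502×5 + 3×26 + 6×40 = 2510 + 78 + 240 = 2828
ΣP(Year 0)Q(Year 1) = 419×5 + 3×26 + 6×40 = 2095 + 78 + 240 = 2413
P = 2828 / 2413 × 100 = 117.1985
Fisher = √(L × P) = √(116.0931 × 117.1985) = 116.6445

116.64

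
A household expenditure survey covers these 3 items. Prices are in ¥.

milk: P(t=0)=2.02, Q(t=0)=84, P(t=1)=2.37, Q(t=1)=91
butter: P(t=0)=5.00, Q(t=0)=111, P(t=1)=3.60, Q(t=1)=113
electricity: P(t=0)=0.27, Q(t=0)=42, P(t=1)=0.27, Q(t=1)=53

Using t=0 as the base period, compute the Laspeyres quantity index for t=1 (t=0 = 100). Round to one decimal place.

103.7

Laspeyres quantity index uses base-period prices as weights.
ΣP(t=0)·Q(t=1) = 2.02×91 + 5.00×113 + 0.27×53 = 183.82 + 565 + 14.31 = 763.13
ΣP(t=0)·Q(t=0) = 2.02×84 + 5.00×111 + 0.27×42 = 169.68 + 555 + 11.34 = 736.02
Index = 763.13 / 736.02 × 100 = 103.6833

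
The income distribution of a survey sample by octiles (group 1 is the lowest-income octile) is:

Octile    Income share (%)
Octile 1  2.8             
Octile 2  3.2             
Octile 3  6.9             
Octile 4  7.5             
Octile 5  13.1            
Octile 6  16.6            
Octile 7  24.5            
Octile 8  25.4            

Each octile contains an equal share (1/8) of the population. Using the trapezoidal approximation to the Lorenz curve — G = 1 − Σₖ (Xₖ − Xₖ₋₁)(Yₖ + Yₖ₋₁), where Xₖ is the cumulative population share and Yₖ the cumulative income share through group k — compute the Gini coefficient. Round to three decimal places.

0.374

Cumulative income shares Yₖ: 0.0280, 0.0600, 0.1290, 0.2040, 0.3350, 0.5010, 0.7460, 1.0000
Σ (Xₖ−Xₖ₋₁)(Yₖ+Yₖ₋₁) = (1/8)(0.0280+0.0000) + (1/8)(0.0600+0.0280) + (1/8)(0.1290+0.0600) + (1/8)(0.2040+0.1290) + (1/8)(0.3350+0.2040) + (1/8)(0.5010+0.3350) + (1/8)(0.7460+0.5010) + (1/8)(1.0000+0.7460)
  = 0.0035 + 0.0110 + 0.0236 + 0.0416 + 0.0674 + 0.1045 + 0.1559 + 0.2182 = 0.6258
G = 1 − 0.6258 = 0.3742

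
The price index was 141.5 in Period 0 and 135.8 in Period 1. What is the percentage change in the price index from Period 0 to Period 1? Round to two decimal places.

-4.03%

Change = (135.8 − 141.5) / 141.5 × 100
       = -5.7 / 141.5 × 100 = -4.0283%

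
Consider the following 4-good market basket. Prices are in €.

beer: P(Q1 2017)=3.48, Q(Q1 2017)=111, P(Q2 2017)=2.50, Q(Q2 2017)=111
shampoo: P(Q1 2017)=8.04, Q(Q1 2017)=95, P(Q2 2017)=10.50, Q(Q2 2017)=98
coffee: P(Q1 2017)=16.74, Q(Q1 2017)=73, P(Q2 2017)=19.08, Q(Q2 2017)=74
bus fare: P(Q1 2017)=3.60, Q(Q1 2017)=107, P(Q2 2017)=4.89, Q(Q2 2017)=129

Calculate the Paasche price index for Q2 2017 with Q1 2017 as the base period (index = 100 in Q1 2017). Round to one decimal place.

116.4

Paasche price index uses current-period quantities as weights.
ΣP(Q2 2017)·Q(Q2 2017) = 2.50×111 + 10.50×98 + 19.08×74 + 4.89×129 = 277.5 + 1029 + 1411.92 + 630.81 = 3349.23
ΣP(Q1 2017)·Q(Q2 2017) = 3.48×111 + 8.04×98 + 16.74×74 + 3.60×129 = 386.28 + 787.92 + 1238.76 + 464.4 = 2877.36
Index = 3349.23 / 2877.36 × 100 = 116.3994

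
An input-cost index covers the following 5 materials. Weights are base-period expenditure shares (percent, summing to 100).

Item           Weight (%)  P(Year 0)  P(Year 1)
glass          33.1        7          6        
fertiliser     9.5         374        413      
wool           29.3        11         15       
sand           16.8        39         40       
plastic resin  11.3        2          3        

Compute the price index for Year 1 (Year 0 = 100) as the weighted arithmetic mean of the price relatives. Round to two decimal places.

113.00

glass: 33.1 × (6/7) = 33.1 × 0.857143 = 28.3714
fertiliser: 9.5 × (413/374) = 9.5 × 1.104278 = 10.4906
wool: 29.3 × (15/11) = 29.3 × 1.363636 = 39.9545
sand: 16.8 × (40/39) = 16.8 × 1.025641 = 17.2308
plastic resin: 11.3 × (3/2) = 11.3 × 1.500000 = 16.9500
Index = Σ wᵢ·(p₁ᵢ/p₀ᵢ) = 28.3714 + 10.4906 + 39.9545 + 17.2308 + 16.9500 = 112.9974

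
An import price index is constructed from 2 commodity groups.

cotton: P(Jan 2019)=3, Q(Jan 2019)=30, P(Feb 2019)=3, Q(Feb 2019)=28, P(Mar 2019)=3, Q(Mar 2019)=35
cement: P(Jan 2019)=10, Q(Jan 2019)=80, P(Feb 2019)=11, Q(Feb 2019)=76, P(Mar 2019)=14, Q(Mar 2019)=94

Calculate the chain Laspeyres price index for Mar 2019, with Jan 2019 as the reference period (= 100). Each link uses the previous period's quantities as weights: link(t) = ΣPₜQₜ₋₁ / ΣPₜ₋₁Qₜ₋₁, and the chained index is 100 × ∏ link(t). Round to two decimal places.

Link Jan 2019→Feb 2019:
ΣP(Feb 2019)Q(Jan 2019) = 3×30 + 11×80 = 90 + 880 = 970
ΣP(Jan 2019)Q(Jan 2019) = 3×30 + 10×80 = 90 + 800 = 890
link = 970/890 = 1.089888
Link Feb 2019→Mar 2019:
ΣP(Mar 2019)Q(Feb 2019) = 3×28 + 14×76 = 84 + 1064 = 1148
ΣP(Feb 2019)Q(Feb 2019) = 3×28 + 11×76 = 84 + 836 = 920
link = 1148/920 = 1.247826
Chained index = 100 × 1.089888 × 1.247826 = 135.9990

136.00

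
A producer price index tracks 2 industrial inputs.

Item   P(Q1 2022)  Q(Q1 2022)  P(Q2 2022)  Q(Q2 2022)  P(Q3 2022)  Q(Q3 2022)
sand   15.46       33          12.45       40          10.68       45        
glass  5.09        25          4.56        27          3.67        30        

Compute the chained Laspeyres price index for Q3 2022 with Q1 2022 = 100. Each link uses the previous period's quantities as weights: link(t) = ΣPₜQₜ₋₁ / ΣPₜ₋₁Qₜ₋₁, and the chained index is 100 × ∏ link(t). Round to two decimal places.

Link Q1 2022→Q2 2022:
ΣP(Q2 2022)Q(Q1 2022) = 12.45×33 + 4.56×25 = 410.85 + 114 = 524.85
ΣP(Q1 2022)Q(Q1 2022) = 15.46×33 + 5.09×25 = 510.18 + 127.25 = 637.43
link = 524.85/637.43 = 0.823385
Link Q2 2022→Q3 2022:
ΣP(Q3 2022)Q(Q2 2022) = 10.68×40 + 3.67×27 = 427.2 + 99.09 = 526.29
ΣP(Q2 2022)Q(Q2 2022) = 12.45×40 + 4.56×27 = 498 + 123.12 = 621.12
link = 526.29/621.12 = 0.847324
Chained index = 100 × 0.823385 × 0.847324 = 69.7674

69.77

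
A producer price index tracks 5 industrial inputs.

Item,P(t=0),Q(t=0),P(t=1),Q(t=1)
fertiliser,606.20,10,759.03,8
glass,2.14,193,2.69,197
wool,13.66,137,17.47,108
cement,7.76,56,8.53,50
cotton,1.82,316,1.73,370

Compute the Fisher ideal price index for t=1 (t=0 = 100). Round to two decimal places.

122.79

Laspeyres component (base-period weights):
ΣP(t=1)Q(t=0) = 759.03×10 + 2.69×193 + 17.47×137 + 8.53×56 + 1.73×316 = 7590.3 + 519.17 + 2393.39 + 477.68 + 546.68 = 11527.22
ΣP(t=0)Q(t=0) = 606.20×10 + 2.14×193 + 13.66×137 + 7.76×56 + 1.82×316 = 6062 + 413.02 + 1871.42 + 434.56 + 575.12 = 9356.12
L = 11527.22 / 9356.12 × 100 = 123.2051
Paasche component (current-period weights):
ΣP(t=1)Q(t=1) = 759.03×8 + 2.69×197 + 17.47×108 + 8.53×50 + 1.73×370 = 6072.24 + 529.93 + 1886.76 + 426.5 + 640.1 = 9555.53
ΣP(t=0)Q(t=1) = 606.20×8 + 2.14×197 + 13.66×108 + 7.76×50 + 1.82×370 = 4849.6 + 421.58 + 1475.28 + 388 + 673.4 = 7807.86
P = 9555.53 / 7807.86 × 100 = 122.3835
Fisher = √(L × P) = √(123.2051 × 122.3835) = 122.7936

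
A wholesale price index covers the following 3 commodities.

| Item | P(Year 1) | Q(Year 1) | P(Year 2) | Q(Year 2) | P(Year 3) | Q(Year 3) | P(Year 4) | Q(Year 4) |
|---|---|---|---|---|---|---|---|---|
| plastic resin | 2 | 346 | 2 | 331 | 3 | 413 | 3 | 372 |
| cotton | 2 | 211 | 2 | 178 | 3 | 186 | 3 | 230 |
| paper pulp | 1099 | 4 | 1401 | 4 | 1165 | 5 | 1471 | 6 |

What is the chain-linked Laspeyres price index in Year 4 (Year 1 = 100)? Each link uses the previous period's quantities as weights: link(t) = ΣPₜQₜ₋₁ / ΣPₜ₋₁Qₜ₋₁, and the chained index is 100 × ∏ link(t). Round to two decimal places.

Link Year 1→Year 2:
ΣP(Year 2)Q(Year 1) = 2×346 + 2×211 + 1401×4 = 692 + 422 + 5604 = 6718
ΣP(Year 1)Q(Year 1) = 2×346 + 2×211 + 1099×4 = 692 + 422 + 4396 = 5510
link = 6718/5510 = 1.219238
Link Year 2→Year 3:
ΣP(Year 3)Q(Year 2) = 3×331 + 3×178 + 1165×4 = 993 + 534 + 4660 = 6187
ΣP(Year 2)Q(Year 2) = 2×331 + 2×178 + 1401×4 = 662 + 356 + 5604 = 6622
link = 6187/6622 = 0.934310
Link Year 3→Year 4:
ΣP(Year 4)Q(Year 3) = 3×413 + 3×186 + 1471×5 = 1239 + 558 + 7355 = 9152
ΣP(Year 3)Q(Year 3) = 3×413 + 3×186 + 1165×5 = 1239 + 558 + 5825 = 7622
link = 9152/7622 = 1.200735
Chained index = 100 × 1.219238 × 0.934310 × 1.200735 = 136.7812

136.78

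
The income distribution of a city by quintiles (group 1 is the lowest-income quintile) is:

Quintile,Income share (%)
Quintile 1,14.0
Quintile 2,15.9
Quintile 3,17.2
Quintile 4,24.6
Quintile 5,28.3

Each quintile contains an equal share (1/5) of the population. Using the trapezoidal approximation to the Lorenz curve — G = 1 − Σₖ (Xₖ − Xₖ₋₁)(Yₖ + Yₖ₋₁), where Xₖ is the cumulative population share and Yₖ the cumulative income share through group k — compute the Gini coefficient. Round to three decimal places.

0.149

Cumulative income shares Yₖ: 0.1400, 0.2990, 0.4710, 0.7170, 1.0000
Σ (Xₖ−Xₖ₋₁)(Yₖ+Yₖ₋₁) = (1/5)(0.1400+0.0000) + (1/5)(0.2990+0.1400) + (1/5)(0.4710+0.2990) + (1/5)(0.7170+0.4710) + (1/5)(1.0000+0.7170)
  = 0.0280 + 0.0878 + 0.1540 + 0.2376 + 0.3434 = 0.8508
G = 1 − 0.8508 = 0.1492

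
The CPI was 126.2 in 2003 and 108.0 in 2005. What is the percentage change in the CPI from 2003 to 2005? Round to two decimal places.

-14.42%

Change = (108.0 − 126.2) / 126.2 × 100
       = -18.2 / 126.2 × 100 = -14.4216%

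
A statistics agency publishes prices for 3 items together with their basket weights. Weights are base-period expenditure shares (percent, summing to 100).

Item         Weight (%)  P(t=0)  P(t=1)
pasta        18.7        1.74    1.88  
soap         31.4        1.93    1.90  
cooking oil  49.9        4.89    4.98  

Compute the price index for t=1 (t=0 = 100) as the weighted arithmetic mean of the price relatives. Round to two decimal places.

101.93

pasta: 18.7 × (1.88/1.74) = 18.7 × 1.080460 = 20.2046
soap: 31.4 × (1.90/1.93) = 31.4 × 0.984456 = 30.9119
cooking oil: 49.9 × (4.98/4.89) = 49.9 × 1.018405 = 50.8184
Index = Σ wᵢ·(p₁ᵢ/p₀ᵢ) = 20.2046 + 30.9119 + 50.8184 = 101.9349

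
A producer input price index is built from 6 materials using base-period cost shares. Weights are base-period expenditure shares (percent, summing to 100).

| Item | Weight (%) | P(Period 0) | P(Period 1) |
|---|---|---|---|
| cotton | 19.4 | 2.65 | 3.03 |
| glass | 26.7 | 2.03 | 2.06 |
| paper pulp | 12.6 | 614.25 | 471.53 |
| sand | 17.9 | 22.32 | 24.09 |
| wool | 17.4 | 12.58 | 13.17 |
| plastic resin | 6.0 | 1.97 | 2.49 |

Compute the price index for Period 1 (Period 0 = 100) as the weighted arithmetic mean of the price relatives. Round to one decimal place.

104.1

cotton: 19.4 × (3.03/2.65) = 19.4 × 1.143396 = 22.1819
glass: 26.7 × (2.06/2.03) = 26.7 × 1.014778 = 27.0946
paper pulp: 12.6 × (471.53/614.25) = 12.6 × 0.767652 = 9.6724
sand: 17.9 × (24.09/22.32) = 17.9 × 1.079301 = 19.3195
wool: 17.4 × (13.17/12.58) = 17.4 × 1.046900 = 18.2161
plastic resin: 6.0 × (2.49/1.97) = 6.0 × 1.263959 = 7.5838
Index = Σ wᵢ·(p₁ᵢ/p₀ᵢ) = 22.1819 + 27.0946 + 9.6724 + 19.3195 + 18.2161 + 7.5838 = 104.0682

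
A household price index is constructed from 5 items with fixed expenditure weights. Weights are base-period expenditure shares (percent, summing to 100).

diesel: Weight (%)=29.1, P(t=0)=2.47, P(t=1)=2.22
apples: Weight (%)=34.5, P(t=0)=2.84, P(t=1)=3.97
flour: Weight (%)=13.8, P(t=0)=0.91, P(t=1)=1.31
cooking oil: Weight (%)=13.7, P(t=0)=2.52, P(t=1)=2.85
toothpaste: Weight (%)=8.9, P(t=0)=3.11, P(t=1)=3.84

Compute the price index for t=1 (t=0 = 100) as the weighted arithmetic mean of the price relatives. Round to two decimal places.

diesel: 29.1 × (2.22/2.47) = 29.1 × 0.898785 = 26.1547
apples: 34.5 × (3.97/2.84) = 34.5 × 1.397887 = 48.2271
flour: 13.8 × (1.31/0.91) = 13.8 × 1.439560 = 19.8659
cooking oil: 13.7 × (2.85/2.52) = 13.7 × 1.130952 = 15.4940
toothpaste: 8.9 × (3.84/3.11) = 8.9 × 1.234727 = 10.9891
Index = Σ wᵢ·(p₁ᵢ/p₀ᵢ) = 26.1547 + 48.2271 + 19.8659 + 15.4940 + 10.9891 = 120.7308

120.73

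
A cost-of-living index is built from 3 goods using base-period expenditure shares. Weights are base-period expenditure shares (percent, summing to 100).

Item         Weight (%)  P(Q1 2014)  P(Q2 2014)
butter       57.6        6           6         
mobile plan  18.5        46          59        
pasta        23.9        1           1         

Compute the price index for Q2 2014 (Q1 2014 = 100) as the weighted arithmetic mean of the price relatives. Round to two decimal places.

105.23

butter: 57.6 × (6/6) = 57.6 × 1.000000 = 57.6000
mobile plan: 18.5 × (59/46) = 18.5 × 1.282609 = 23.7283
pasta: 23.9 × (1/1) = 23.9 × 1.000000 = 23.9000
Index = Σ wᵢ·(p₁ᵢ/p₀ᵢ) = 57.6000 + 23.7283 + 23.9000 = 105.2283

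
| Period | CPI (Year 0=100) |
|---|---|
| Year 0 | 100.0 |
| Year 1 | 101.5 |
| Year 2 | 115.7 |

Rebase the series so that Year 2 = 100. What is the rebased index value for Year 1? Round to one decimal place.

87.7

Rebased(Year 1) = 101.5 / 115.7 × 100 = 87.7269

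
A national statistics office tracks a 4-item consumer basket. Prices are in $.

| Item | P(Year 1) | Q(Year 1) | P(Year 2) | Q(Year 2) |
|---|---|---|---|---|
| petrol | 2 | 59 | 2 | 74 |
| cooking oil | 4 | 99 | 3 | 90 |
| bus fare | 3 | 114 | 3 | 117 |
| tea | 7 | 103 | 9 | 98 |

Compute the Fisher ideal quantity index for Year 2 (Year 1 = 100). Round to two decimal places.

98.01

Laspeyres component (base-period weights):
ΣP(Year 1)Q(Year 2) = 2×74 + 4×90 + 3×117 + 7×98 = 148 + 360 + 351 + 686 = 1545
ΣP(Year 1)Q(Year 1) = 2×59 + 4×99 + 3×114 + 7×103 = 118 + 396 + 342 + 721 = 1577
L = 1545 / 1577 × 100 = 97.9708
Paasche component (current-period weights):
ΣP(Year 2)Q(Year 2) = 2×74 + 3×90 + 3×117 + 9×98 = 148 + 270 + 351 + 882 = 1651
ΣP(Year 2)Q(Year 1) = 2×59 + 3×99 + 3×114 + 9×103 = 118 + 297 + 342 + 927 = 1684
P = 1651 / 1684 × 100 = 98.0404
Fisher = √(L × P) = √(97.9708 × 98.0404) = 98.0056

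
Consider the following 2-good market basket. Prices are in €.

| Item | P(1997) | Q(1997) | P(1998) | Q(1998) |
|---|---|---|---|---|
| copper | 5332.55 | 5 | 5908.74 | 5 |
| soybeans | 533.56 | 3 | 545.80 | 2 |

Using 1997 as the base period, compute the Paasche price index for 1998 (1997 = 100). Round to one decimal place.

Paasche price index uses current-period quantities as weights.
ΣP(1998)·Q(1998) = 5908.74×5 + 545.80×2 = 29543.7 + 1091.6 = 30635.3
ΣP(1997)·Q(1998) = 5332.55×5 + 533.56×2 = 26662.75 + 1067.12 = 27729.87
Index = 30635.3 / 27729.87 × 100 = 110.4776

110.5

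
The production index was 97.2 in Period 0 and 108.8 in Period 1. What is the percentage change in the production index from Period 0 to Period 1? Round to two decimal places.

Change = (108.8 − 97.2) / 97.2 × 100
       = 11.6 / 97.2 × 100 = 11.9342%

11.93%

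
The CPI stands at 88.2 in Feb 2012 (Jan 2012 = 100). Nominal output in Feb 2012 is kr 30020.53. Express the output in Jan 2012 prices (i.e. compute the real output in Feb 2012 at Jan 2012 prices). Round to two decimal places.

Real = Nominal ÷ (Index/100) = 30020.53 ÷ (88.2/100)
     = 30020.53 ÷ 0.882 = 34036.8821

34036.88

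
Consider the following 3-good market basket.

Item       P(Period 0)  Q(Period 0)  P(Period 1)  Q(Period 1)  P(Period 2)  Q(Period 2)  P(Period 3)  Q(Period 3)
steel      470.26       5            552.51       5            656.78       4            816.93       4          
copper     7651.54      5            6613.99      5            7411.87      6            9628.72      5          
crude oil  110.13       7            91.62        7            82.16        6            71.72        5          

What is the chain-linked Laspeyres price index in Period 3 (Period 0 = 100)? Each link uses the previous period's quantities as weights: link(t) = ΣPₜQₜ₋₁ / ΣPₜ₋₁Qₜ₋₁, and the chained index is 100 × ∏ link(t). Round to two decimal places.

127.72

Link Period 0→Period 1:
ΣP(Period 1)Q(Period 0) = 552.51×5 + 6613.99×5 + 91.62×7 = 2762.55 + 33069.95 + 641.34 = 36473.84
ΣP(Period 0)Q(Period 0) = 470.26×5 + 7651.54×5 + 110.13×7 = 2351.3 + 38257.7 + 770.91 = 41379.91
link = 36473.84/41379.91 = 0.881438
Link Period 1→Period 2:
ΣP(Period 2)Q(Period 1) = 656.78×5 + 7411.87×5 + 82.16×7 = 3283.9 + 37059.35 + 575.12 = 40918.37
ΣP(Period 1)Q(Period 1) = 552.51×5 + 6613.99×5 + 91.62×7 = 2762.55 + 33069.95 + 641.34 = 36473.84
link = 40918.37/36473.84 = 1.121855
Link Period 2→Period 3:
ΣP(Period 3)Q(Period 2) = 816.93×4 + 9628.72×6 + 71.72×6 = 3267.72 + 57772.32 + 430.32 = 61470.36
ΣP(Period 2)Q(Period 2) = 656.78×4 + 7411.87×6 + 82.16×6 = 2627.12 + 44471.22 + 492.96 = 47591.3
link = 61470.36/47591.3 = 1.291630
Chained index = 100 × 0.881438 × 1.121855 × 1.291630 = 127.7224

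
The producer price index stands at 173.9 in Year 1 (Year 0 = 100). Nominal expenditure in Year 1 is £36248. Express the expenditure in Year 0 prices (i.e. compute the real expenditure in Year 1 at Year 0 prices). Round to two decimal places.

Real = Nominal ÷ (Index/100) = 36248 ÷ (173.9/100)
     = 36248 ÷ 1.739 = 20844.1633

20844.16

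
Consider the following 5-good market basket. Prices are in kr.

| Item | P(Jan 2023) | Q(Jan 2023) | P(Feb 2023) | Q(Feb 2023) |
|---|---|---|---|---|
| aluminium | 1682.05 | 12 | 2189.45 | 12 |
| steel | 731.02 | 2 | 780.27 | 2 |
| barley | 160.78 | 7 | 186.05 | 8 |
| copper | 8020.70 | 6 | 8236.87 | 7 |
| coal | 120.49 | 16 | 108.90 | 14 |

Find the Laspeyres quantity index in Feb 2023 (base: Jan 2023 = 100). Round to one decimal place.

Laspeyres quantity index uses base-period prices as weights.
ΣP(Jan 2023)·Q(Feb 2023) = 1682.05×12 + 731.02×2 + 160.78×8 + 8020.70×7 + 120.49×14 = 20184.6 + 1462.04 + 1286.24 + 56144.9 + 1686.86 = 80764.64
ΣP(Jan 2023)·Q(Jan 2023) = 1682.05×12 + 731.02×2 + 160.78×7 + 8020.70×6 + 120.49×16 = 20184.6 + 1462.04 + 1125.46 + 48124.2 + 1927.84 = 72824.14
Index = 80764.64 / 72824.14 × 100 = 110.9037

110.9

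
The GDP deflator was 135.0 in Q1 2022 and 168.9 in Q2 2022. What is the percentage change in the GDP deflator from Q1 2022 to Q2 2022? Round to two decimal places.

25.11%

Change = (168.9 − 135.0) / 135.0 × 100
       = 33.9 / 135.0 × 100 = 25.1111%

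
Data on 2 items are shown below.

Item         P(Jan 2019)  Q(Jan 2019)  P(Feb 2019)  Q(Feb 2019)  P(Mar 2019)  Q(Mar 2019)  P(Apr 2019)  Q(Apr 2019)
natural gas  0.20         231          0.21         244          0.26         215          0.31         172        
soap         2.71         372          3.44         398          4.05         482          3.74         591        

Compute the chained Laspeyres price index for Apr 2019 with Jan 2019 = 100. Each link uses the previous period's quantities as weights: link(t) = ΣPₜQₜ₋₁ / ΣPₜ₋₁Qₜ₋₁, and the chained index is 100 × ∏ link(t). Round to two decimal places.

138.33

Link Jan 2019→Feb 2019:
ΣP(Feb 2019)Q(Jan 2019) = 0.21×231 + 3.44×372 = 48.51 + 1279.68 = 1328.19
ΣP(Jan 2019)Q(Jan 2019) = 0.20×231 + 2.71×372 = 46.2 + 1008.12 = 1054.32
link = 1328.19/1054.32 = 1.259760
Link Feb 2019→Mar 2019:
ΣP(Mar 2019)Q(Feb 2019) = 0.26×244 + 4.05×398 = 63.44 + 1611.9 = 1675.34
ΣP(Feb 2019)Q(Feb 2019) = 0.21×244 + 3.44×398 = 51.24 + 1369.12 = 1420.36
link = 1675.34/1420.36 = 1.179518
Link Mar 2019→Apr 2019:
ΣP(Apr 2019)Q(Mar 2019) = 0.31×215 + 3.74×482 = 66.65 + 1802.68 = 1869.33
ΣP(Mar 2019)Q(Mar 2019) = 0.26×215 + 4.05×482 = 55.9 + 1952.1 = 2008
link = 1869.33/2008 = 0.930941
Chained index = 100 × 1.259760 × 1.179518 × 0.930941 = 138.3294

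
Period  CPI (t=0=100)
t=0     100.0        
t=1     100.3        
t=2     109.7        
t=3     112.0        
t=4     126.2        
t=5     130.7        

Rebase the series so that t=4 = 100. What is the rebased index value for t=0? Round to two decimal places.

Rebased(t=0) = 100.0 / 126.2 × 100 = 79.2393

79.24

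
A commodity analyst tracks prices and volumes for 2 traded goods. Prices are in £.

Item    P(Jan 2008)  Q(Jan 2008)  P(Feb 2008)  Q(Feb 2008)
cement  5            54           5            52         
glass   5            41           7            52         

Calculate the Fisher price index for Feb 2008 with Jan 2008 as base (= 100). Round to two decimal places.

118.62

Laspeyres component (base-period weights):
ΣP(Feb 2008)Q(Jan 2008) = 5×54 + 7×41 = 270 + 287 = 557
ΣP(Jan 2008)Q(Jan 2008) = 5×54 + 5×41 = 270 + 205 = 475
L = 557 / 475 × 100 = 117.2632
Paasche component (current-period weights):
ΣP(Feb 2008)Q(Feb 2008) = 5×52 + 7×52 = 260 + 364 = 624
ΣP(Jan 2008)Q(Feb 2008) = 5×52 + 5×52 = 260 + 260 = 520
P = 624 / 520 × 100 = 120.0000
Fisher = √(L × P) = √(117.2632 × 120.0000) = 118.6237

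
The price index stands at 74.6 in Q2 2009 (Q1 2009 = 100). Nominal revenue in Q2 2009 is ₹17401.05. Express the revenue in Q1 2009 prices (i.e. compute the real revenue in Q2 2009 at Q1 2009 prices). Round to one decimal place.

23325.8

Real = Nominal ÷ (Index/100) = 17401.05 ÷ (74.6/100)
     = 17401.05 ÷ 0.746 = 23325.8043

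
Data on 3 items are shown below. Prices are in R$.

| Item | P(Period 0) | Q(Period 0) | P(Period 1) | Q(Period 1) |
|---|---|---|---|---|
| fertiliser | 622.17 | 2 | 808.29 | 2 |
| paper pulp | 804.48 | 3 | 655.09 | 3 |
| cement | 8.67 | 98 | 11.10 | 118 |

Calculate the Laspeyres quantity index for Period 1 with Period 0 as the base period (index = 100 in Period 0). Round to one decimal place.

103.8

Laspeyres quantity index uses base-period prices as weights.
ΣP(Period 0)·Q(Period 1) = 622.17×2 + 804.48×3 + 8.67×118 = 1244.34 + 2413.44 + 1023.06 = 4680.84
ΣP(Period 0)·Q(Period 0) = 622.17×2 + 804.48×3 + 8.67×98 = 1244.34 + 2413.44 + 849.66 = 4507.44
Index = 4680.84 / 4507.44 × 100 = 103.8470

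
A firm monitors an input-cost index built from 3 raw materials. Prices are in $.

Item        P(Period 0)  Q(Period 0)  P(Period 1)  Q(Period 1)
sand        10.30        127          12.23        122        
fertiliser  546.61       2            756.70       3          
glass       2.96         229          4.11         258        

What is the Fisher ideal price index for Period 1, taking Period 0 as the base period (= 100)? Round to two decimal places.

Laspeyres component (base-period weights):
ΣP(Period 1)Q(Period 0) = 12.23×127 + 756.70×2 + 4.11×229 = 1553.21 + 1513.4 + 941.19 = 4007.8
ΣP(Period 0)Q(Period 0) = 10.30×127 + 546.61×2 + 2.96×229 = 1308.1 + 1093.22 + 677.84 = 3079.16
L = 4007.8 / 3079.16 × 100 = 130.1589
Paasche component (current-period weights):
ΣP(Period 1)Q(Period 1) = 12.23×122 + 756.70×3 + 4.11×258 = 1492.06 + 2270.1 + 1060.38 = 4822.54
ΣP(Period 0)Q(Period 1) = 10.30×122 + 546.61×3 + 2.96×258 = 1256.6 + 1639.83 + 763.68 = 3660.11
P = 4822.54 / 3660.11 × 100 = 131.7594
Fisher = √(L × P) = √(130.1589 × 131.7594) = 130.9567

130.96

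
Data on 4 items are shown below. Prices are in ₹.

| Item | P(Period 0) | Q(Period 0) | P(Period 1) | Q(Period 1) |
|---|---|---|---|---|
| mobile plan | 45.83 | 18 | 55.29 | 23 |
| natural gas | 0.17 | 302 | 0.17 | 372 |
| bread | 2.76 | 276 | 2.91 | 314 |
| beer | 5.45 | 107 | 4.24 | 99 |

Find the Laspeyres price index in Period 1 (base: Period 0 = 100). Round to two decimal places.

Laspeyres price index uses base-period quantities as weights.
ΣP(Period 1)·Q(Period 0) = 55.29×18 + 0.17×302 + 2.91×276 + 4.24×107 = 995.22 + 51.34 + 803.16 + 453.68 = 2303.4
ΣP(Period 0)·Q(Period 0) = 45.83×18 + 0.17×302 + 2.76×276 + 5.45×107 = 824.94 + 51.34 + 761.76 + 583.15 = 2221.19
Index = 2303.4 / 2221.19 × 100 = 103.7012

103.70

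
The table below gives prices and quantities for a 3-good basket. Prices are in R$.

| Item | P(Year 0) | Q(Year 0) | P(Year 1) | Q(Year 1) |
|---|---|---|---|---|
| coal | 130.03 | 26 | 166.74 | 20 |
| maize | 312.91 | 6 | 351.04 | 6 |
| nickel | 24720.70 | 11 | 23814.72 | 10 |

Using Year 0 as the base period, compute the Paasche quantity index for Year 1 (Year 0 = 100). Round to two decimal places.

90.75

Paasche quantity index uses current-period prices as weights.
ΣP(Year 1)·Q(Year 1) = 166.74×20 + 351.04×6 + 23814.72×10 = 3334.8 + 2106.24 + 238147.2 = 243588.24
ΣP(Year 1)·Q(Year 0) = 166.74×26 + 351.04×6 + 23814.72×11 = 4335.24 + 2106.24 + 261961.92 = 268403.4
Index = 243588.24 / 268403.4 × 100 = 90.7545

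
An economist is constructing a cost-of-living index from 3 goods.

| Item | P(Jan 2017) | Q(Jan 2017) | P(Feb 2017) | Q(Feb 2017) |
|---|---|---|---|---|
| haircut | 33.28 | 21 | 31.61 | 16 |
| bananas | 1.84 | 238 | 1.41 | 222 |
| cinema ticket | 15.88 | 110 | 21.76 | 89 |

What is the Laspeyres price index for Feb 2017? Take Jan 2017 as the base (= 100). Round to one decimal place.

117.7

Laspeyres price index uses base-period quantities as weights.
ΣP(Feb 2017)·Q(Jan 2017) = 31.61×21 + 1.41×238 + 21.76×110 = 663.81 + 335.58 + 2393.6 = 3392.99
ΣP(Jan 2017)·Q(Jan 2017) = 33.28×21 + 1.84×238 + 15.88×110 = 698.88 + 437.92 + 1746.8 = 2883.6
Index = 3392.99 / 2883.6 × 100 = 117.6651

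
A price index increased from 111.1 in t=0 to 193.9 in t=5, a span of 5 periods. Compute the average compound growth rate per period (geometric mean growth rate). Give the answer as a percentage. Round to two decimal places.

11.78%

Growth factor = (193.9/111.1)^(1/5) = (1.745275)^(1/5) = 1.117822
Growth rate = 1.117822 − 1 = 0.117822 = 11.7822%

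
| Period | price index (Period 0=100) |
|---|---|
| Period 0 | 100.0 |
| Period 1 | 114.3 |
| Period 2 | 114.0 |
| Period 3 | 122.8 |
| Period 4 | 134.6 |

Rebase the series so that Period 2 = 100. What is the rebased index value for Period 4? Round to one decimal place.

118.1

Rebased(Period 4) = 134.6 / 114.0 × 100 = 118.0702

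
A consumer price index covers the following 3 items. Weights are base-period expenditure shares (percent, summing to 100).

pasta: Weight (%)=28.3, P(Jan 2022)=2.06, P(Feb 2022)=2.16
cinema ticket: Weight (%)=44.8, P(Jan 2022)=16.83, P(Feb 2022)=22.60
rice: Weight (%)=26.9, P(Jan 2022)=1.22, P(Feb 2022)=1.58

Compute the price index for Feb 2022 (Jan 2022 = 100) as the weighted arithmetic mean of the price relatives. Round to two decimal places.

pasta: 28.3 × (2.16/2.06) = 28.3 × 1.048544 = 29.6738
cinema ticket: 44.8 × (22.60/16.83) = 44.8 × 1.342840 = 60.1592
rice: 26.9 × (1.58/1.22) = 26.9 × 1.295082 = 34.8377
Index = Σ wᵢ·(p₁ᵢ/p₀ᵢ) = 29.6738 + 60.1592 + 34.8377 = 124.6707

124.67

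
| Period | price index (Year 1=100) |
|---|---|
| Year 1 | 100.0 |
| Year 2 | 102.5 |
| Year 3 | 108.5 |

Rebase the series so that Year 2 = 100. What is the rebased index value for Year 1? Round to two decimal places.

Rebased(Year 1) = 100.0 / 102.5 × 100 = 97.5610

97.56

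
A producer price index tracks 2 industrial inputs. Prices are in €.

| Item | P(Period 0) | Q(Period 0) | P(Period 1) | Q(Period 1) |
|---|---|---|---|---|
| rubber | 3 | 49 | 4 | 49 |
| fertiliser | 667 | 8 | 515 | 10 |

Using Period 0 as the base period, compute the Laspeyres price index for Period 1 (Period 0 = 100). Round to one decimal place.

78.7

Laspeyres price index uses base-period quantities as weights.
ΣP(Period 1)·Q(Period 0) = 4×49 + 515×8 = 196 + 4120 = 4316
ΣP(Period 0)·Q(Period 0) = 3×49 + 667×8 = 147 + 5336 = 5483
Index = 4316 / 5483 × 100 = 78.7160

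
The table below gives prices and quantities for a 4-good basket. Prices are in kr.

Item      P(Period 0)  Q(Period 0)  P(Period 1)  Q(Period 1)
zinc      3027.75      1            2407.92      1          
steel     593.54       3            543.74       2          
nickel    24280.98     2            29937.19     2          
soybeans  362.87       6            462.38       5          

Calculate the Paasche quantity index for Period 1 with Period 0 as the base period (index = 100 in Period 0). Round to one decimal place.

98.5

Paasche quantity index uses current-period prices as weights.
ΣP(Period 1)·Q(Period 1) = 2407.92×1 + 543.74×2 + 29937.19×2 + 462.38×5 = 2407.92 + 1087.48 + 59874.38 + 2311.9 = 65681.68
ΣP(Period 1)·Q(Period 0) = 2407.92×1 + 543.74×3 + 29937.19×2 + 462.38×6 = 2407.92 + 1631.22 + 59874.38 + 2774.28 = 66687.8
Index = 65681.68 / 66687.8 × 100 = 98.4913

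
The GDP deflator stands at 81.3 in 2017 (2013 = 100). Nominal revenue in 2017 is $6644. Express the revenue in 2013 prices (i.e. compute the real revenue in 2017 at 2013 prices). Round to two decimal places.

Real = Nominal ÷ (Index/100) = 6644 ÷ (81.3/100)
     = 6644 ÷ 0.813 = 8172.2017

8172.20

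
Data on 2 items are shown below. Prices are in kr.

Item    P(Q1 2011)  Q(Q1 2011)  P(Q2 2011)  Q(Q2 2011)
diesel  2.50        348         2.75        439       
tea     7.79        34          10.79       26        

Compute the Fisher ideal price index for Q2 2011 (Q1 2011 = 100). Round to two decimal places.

115.54

Laspeyres component (base-period weights):
ΣP(Q2 2011)Q(Q1 2011) = 2.75×348 + 10.79×34 = 957 + 366.86 = 1323.86
ΣP(Q1 2011)Q(Q1 2011) = 2.50×348 + 7.79×34 = 870 + 264.86 = 1134.86
L = 1323.86 / 1134.86 × 100 = 116.6540
Paasche component (current-period weights):
ΣP(Q2 2011)Q(Q2 2011) = 2.75×439 + 10.79×26 = 1207.25 + 280.54 = 1487.79
ΣP(Q1 2011)Q(Q2 2011) = 2.50×439 + 7.79×26 = 1097.5 + 202.54 = 1300.04
P = 1487.79 / 1300.04 × 100 = 114.4419
Fisher = √(L × P) = √(116.6540 × 114.4419) = 115.5427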